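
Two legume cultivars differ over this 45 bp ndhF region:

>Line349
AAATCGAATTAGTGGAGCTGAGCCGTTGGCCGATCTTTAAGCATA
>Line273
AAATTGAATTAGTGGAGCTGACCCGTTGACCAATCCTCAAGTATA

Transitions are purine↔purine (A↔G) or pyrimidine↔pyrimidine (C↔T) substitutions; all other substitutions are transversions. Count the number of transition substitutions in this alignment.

Differing sites — 5:C/T (Ti); 22:G/C (Tv); 29:G/A (Ti); 32:G/A (Ti); 36:T/C (Ti); 38:T/C (Ti); 42:C/T (Ti).
Of the 7 differences, 6 transitions and 1 transversion, so the answer is 6.

6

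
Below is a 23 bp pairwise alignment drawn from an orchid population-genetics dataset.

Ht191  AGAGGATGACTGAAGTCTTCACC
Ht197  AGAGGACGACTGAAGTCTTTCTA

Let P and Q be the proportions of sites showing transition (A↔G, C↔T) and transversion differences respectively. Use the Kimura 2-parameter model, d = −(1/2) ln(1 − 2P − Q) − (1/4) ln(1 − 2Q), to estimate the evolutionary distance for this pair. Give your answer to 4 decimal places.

0.2615

Differing sites — 7:T/C (Ti); 20:C/T (Ti); 21:A/C (Tv); 22:C/T (Ti); 23:C/A (Tv).
Of the 5 differences, 3 transitions and 2 transversions over 23 sites: P = 3/23 = 0.130435, Q = 2/23 = 0.086957.
d = −0.5·ln(0.652173) − 0.25·ln(0.826086) = −0.5·(-0.427445) − 0.25·(-0.191056) = 0.2615.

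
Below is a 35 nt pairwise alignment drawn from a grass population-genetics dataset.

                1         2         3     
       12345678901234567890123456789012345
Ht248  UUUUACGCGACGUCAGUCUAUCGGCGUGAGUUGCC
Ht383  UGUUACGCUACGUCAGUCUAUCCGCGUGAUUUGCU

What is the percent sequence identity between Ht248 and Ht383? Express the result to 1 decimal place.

85.7%

The sequences differ at positions 2 (U/G), 9 (G/U), 23 (G/C), 30 (G/U), 35 (C/U).
30 of the 35 sites match, so the percent identity is 30/35 × 100 = 85.7%.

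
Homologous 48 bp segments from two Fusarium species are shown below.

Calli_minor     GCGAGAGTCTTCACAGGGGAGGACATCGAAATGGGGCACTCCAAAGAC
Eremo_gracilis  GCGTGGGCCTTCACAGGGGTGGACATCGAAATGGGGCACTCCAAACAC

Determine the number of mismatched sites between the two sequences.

Differing sites — 4:A/T; 6:A/G; 8:T/C; 20:A/T; 46:G/C.
That gives 5 mismatches out of 48 aligned sites, so the Hamming distance is 5.

5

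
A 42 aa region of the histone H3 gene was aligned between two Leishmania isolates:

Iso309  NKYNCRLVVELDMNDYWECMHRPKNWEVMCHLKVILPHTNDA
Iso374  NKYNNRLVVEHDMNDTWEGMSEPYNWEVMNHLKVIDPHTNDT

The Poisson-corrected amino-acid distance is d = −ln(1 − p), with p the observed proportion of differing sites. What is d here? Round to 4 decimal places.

The sequences differ at positions 5 (C/N), 11 (L/H), 16 (Y/T), 19 (C/G), 21 (H/S), 22 (R/E), 24 (K/Y), 30 (C/N), 36 (L/D), 42 (A/T).
p = 10/42 = 0.238095.
d = −ln(1 − 0.238095) = −ln(0.761905) = 0.2719.

0.2719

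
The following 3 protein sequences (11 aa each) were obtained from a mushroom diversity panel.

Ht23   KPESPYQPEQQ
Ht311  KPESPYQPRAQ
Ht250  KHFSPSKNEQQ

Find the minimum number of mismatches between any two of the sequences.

2

Pairwise Hamming distances:
  Ht23 vs Ht311: 2
  Ht23 vs Ht250: 5
  Ht311 vs Ht250: 7
The smallest is 2, between Ht23 and Ht311.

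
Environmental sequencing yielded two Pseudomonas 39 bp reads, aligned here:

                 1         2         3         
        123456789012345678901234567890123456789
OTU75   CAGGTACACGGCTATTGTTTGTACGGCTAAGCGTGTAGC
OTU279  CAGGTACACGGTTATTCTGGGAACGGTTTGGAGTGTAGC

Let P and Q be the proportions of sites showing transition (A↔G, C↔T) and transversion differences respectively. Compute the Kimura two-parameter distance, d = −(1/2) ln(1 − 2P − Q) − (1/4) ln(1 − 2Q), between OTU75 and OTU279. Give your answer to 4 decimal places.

Differing sites — 12:C/T (Ti); 17:G/C (Tv); 19:T/G (Tv); 20:T/G (Tv); 22:T/A (Tv); 27:C/T (Ti); 29:A/T (Tv); 30:A/G (Ti); 32:C/A (Tv).
Of the 9 differences, 3 transitions and 6 transversions over 39 sites: P = 3/39 = 0.076923, Q = 6/39 = 0.153846.
d = −0.5·ln(0.692308) − 0.25·ln(0.692308) = −0.5·(-0.367724) − 0.25·(-0.367724) = 0.2758.

0.2758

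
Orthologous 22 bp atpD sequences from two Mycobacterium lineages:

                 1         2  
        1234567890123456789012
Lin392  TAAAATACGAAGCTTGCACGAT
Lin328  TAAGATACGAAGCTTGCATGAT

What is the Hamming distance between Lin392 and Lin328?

2

The sequences differ at positions 4 (A/G), 19 (C/T).
That gives 2 mismatches out of 22 aligned sites, so the Hamming distance is 2.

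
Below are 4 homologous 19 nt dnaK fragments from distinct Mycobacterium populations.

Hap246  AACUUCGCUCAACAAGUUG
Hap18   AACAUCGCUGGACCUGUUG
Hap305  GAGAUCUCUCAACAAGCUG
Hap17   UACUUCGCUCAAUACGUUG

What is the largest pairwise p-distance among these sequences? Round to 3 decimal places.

0.421

Pairwise Hamming distances:
  Hap246 vs Hap18: 5
  Hap246 vs Hap305: 5
  Hap246 vs Hap17: 3
  Hap18 vs Hap305: 8
  Hap18 vs Hap17: 7
  Hap305 vs Hap17: 7
The largest is 8 mismatches, between Hap18 and Hap305; p = 8/19 = 0.421.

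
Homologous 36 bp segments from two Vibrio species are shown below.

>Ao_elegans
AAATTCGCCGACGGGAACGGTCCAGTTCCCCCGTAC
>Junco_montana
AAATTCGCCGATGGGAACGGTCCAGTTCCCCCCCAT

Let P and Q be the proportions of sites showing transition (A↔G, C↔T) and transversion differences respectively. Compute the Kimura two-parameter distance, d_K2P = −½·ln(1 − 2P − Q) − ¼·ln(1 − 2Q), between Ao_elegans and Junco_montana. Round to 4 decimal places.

0.1224

The sequences differ at positions 12 (C/T, transition), 33 (G/C, transversion), 34 (T/C, transition), 36 (C/T, transition).
Of the 4 differences, 3 transitions and 1 transversion over 36 sites: P = 3/36 = 0.083333, Q = 1/36 = 0.027778.
d = −0.5·ln(0.805556) − 0.25·ln(0.944444) = −0.5·(-0.216223) − 0.25·(-0.057159) = 0.1224.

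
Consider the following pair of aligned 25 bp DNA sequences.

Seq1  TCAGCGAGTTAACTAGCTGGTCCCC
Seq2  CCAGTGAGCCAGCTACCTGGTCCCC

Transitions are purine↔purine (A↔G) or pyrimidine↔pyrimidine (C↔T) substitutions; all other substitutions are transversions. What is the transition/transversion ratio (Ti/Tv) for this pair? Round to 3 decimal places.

Mismatches occur at site 1 (T/C, transition), site 5 (C/T, transition), site 9 (T/C, transition), site 10 (T/C, transition), site 12 (A/G, transition), site 16 (G/C, transversion).
Of the 6 differences, 5 transitions and 1 transversion, so Ti/Tv = 5/1 = 5.000.

5.000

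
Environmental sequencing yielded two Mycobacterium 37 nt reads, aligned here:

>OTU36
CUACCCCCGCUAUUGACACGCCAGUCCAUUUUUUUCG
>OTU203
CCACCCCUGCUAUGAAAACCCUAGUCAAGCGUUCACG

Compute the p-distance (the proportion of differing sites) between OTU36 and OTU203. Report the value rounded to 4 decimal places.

Mismatches occur at site 2 (U↔C), site 8 (C↔U), site 14 (U↔G), site 15 (G↔A), site 17 (C↔A), site 20 (G↔C), site 22 (C↔U), site 27 (C↔A), site 29 (U↔G), site 30 (U↔C), site 31 (U↔G), site 34 (U↔C), site 35 (U↔A).
There are 13 differences over 37 sites, so p = 13/37 = 0.3514.

0.3514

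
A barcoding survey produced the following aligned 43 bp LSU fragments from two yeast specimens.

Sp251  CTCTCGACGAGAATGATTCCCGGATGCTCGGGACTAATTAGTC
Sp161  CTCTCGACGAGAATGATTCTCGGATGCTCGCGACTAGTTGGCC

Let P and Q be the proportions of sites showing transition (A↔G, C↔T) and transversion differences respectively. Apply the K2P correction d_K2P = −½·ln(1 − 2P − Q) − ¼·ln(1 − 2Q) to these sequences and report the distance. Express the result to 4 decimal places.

Differing sites — 20:C/T (Ti); 31:G/C (Tv); 37:A/G (Ti); 40:A/G (Ti); 42:T/C (Ti).
Of the 5 differences, 4 transitions and 1 transversion over 43 sites: P = 4/43 = 0.093023, Q = 1/43 = 0.023256.
d = −0.5·ln(0.790698) − 0.25·ln(0.953488) = −0.5·(-0.234839) − 0.25·(-0.047628) = 0.1293.

0.1293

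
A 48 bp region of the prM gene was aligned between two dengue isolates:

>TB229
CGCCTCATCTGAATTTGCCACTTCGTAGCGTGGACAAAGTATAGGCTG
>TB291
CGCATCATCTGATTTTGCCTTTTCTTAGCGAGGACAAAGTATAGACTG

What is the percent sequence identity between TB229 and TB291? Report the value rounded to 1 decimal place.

85.4%

Mismatches occur at site 4 (C↔A), site 13 (A↔T), site 20 (A↔T), site 21 (C↔T), site 25 (G↔T), site 31 (T↔A), site 45 (G↔A).
41 of the 48 sites match, so the percent identity is 41/48 × 100 = 85.4%.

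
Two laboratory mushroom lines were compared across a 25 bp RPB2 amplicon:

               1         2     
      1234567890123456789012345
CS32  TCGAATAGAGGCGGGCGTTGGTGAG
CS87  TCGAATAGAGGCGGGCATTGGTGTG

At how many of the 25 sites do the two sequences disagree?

The sequences differ at positions 17 (G/A), 24 (A/T).
That gives 2 mismatches out of 25 aligned sites, so the Hamming distance is 2.

2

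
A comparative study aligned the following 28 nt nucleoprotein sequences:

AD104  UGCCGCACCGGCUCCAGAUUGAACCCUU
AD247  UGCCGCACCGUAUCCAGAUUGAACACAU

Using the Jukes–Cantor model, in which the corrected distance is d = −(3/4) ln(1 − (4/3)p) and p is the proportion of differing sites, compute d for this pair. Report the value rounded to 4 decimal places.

0.1585

Differing sites — 11:G/U; 12:C/A; 25:C/A; 27:U/A.
p = 4/28 = 0.142857.
d = −0.75 · ln(1 − (4/3)·0.142857) = −0.75 · ln(0.809524) = −0.75 · (-0.211309) = 0.1585.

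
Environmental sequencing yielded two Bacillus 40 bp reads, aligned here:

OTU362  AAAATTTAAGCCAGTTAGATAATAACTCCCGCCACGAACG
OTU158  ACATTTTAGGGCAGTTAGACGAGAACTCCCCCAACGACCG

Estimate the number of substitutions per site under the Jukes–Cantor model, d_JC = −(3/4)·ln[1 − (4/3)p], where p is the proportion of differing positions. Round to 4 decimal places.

The sequences differ at positions 2 (A/C), 4 (A/T), 9 (A/G), 11 (C/G), 20 (T/C), 21 (A/G), 23 (T/G), 31 (G/C), 33 (C/A), 38 (A/C).
p = 10/40 = 0.250000.
d = −0.75 · ln(1 − (4/3)·0.250000) = −0.75 · ln(0.666667) = −0.75 · (-0.405465) = 0.3041.

0.3041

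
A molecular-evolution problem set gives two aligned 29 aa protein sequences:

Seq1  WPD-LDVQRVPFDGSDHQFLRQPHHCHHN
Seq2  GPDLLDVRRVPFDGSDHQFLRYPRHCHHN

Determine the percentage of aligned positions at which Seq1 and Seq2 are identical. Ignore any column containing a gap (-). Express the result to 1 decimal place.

85.7%

Excluding the 1 gap column leaves 28 comparable sites.
Differing sites — 1:W/G; 8:Q/R; 22:Q/Y; 24:H/R.
24 of the 28 comparable sites match, so the percent identity is 24/28 × 100 = 85.7%.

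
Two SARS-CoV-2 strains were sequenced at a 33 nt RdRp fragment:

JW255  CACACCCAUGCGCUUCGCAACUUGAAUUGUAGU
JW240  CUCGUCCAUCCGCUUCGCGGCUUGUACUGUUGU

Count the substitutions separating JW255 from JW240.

9

Mismatches occur at site 2 (A→U), site 4 (A→G), site 5 (C→U), site 10 (G→C), site 19 (A→G), site 20 (A→G), site 25 (A→U), site 27 (U→C), site 31 (A→U).
That gives 9 mismatches out of 33 aligned sites, so the Hamming distance is 9.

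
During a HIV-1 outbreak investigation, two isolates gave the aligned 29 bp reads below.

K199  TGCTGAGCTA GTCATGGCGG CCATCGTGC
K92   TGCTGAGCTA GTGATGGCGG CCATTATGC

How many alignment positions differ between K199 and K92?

3

The sequences differ at positions 13 (C/G), 25 (C/T), 26 (G/A).
That gives 3 mismatches out of 29 aligned sites, so the Hamming distance is 3.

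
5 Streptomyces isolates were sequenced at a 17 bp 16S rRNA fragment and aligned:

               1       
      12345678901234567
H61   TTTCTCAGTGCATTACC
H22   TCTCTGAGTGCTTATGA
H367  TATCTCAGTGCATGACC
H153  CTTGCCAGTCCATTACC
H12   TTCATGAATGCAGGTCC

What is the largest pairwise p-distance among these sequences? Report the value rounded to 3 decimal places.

Pairwise Hamming distances:
  H61 vs H22: 7
  H61 vs H367: 2
  H61 vs H153: 4
  H61 vs H12: 7
  H22 vs H367: 7
  H22 vs H153: 11
  H22 vs H12: 9
  H367 vs H153: 6
  H367 vs H12: 7
  H153 vs H12: 10
The largest is 11 mismatches, between H22 and H153; p = 11/17 = 0.647.

0.647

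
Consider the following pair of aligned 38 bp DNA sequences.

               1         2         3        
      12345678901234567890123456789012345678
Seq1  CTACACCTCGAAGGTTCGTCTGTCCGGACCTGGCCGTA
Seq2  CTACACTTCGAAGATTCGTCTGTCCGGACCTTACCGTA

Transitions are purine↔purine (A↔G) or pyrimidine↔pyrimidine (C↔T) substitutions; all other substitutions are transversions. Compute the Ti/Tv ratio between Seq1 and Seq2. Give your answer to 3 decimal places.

The sequences differ at positions 7 (C/T, transition), 14 (G/A, transition), 32 (G/T, transversion), 33 (G/A, transition).
Of the 4 differences, 3 transitions and 1 transversion, so Ti/Tv = 3/1 = 3.000.

3.000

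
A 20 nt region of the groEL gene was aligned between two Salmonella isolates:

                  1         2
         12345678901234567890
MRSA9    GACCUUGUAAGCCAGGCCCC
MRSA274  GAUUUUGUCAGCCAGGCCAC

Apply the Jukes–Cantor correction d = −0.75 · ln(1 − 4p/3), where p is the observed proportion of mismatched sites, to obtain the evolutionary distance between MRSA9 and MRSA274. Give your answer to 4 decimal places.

Differing sites — 3:C/U; 4:C/U; 9:A/C; 19:C/A.
p = 4/20 = 0.200000.
d = −0.75 · ln(1 − (4/3)·0.200000) = −0.75 · ln(0.733333) = −0.75 · (-0.310155) = 0.2326.

0.2326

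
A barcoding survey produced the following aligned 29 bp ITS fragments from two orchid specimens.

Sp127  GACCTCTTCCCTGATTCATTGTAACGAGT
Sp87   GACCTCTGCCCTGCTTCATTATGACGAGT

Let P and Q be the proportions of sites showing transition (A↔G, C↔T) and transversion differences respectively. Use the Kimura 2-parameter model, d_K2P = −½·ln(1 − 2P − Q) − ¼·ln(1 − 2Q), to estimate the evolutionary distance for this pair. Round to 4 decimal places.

Mismatches occur at site 8 (T→G, transversion), site 14 (A→C, transversion), site 21 (G→A, transition), site 23 (A→G, transition).
Of the 4 differences, 2 transitions and 2 transversions over 29 sites: P = 2/29 = 0.068966, Q = 2/29 = 0.068966.
d = −0.5·ln(0.793102) − 0.25·ln(0.862068) = −0.5·(-0.231803) − 0.25·(-0.148421) = 0.1530.

0.1530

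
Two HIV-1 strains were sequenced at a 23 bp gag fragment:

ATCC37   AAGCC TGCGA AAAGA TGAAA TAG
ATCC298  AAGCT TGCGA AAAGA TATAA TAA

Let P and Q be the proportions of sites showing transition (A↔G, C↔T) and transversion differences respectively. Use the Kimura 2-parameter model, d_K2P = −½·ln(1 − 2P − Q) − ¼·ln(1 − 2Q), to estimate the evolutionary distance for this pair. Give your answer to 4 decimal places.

The sequences differ at positions 5 (C/T, transition), 17 (G/A, transition), 18 (A/T, transversion), 23 (G/A, transition).
Of the 4 differences, 3 transitions and 1 transversion over 23 sites: P = 3/23 = 0.130435, Q = 1/23 = 0.043478.
d = −0.5·ln(0.695652) − 0.25·ln(0.913044) = −0.5·(-0.362906) − 0.25·(-0.090971) = 0.2042.

0.2042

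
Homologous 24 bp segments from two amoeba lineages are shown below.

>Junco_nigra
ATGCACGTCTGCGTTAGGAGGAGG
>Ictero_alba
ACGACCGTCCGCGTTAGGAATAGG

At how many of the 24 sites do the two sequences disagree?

The sequences differ at positions 2 (T/C), 4 (C/A), 5 (A/C), 10 (T/C), 20 (G/A), 21 (G/T).
That gives 6 mismatches out of 24 aligned sites, so the Hamming distance is 6.

6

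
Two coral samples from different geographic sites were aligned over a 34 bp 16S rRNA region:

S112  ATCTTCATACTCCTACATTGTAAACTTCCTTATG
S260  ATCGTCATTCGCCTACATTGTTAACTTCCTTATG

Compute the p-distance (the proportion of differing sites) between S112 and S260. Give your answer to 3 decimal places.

0.118

Differing sites — 4:T/G; 9:A/T; 11:T/G; 22:A/T.
There are 4 differences over 34 sites, so p = 4/34 = 0.118.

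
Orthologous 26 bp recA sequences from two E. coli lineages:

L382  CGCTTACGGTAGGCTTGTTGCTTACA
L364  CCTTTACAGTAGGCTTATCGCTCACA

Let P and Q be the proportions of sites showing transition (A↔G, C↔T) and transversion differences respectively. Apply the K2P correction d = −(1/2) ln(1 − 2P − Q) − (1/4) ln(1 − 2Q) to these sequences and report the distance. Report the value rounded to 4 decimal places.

0.2950

The sequences differ at positions 2 (G/C, transversion), 3 (C/T, transition), 8 (G/A, transition), 17 (G/A, transition), 19 (T/C, transition), 23 (T/C, transition).
Of the 6 differences, 5 transitions and 1 transversion over 26 sites: P = 5/26 = 0.192308, Q = 1/26 = 0.038462.
d = −0.5·ln(0.576922) − 0.25·ln(0.923076) = −0.5·(-0.550048) − 0.25·(-0.080044) = 0.2950.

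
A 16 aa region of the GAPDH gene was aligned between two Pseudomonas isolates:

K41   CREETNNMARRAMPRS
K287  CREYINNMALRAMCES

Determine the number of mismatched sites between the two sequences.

Differing sites — 4:E/Y; 5:T/I; 10:R/L; 14:P/C; 15:R/E.
That gives 5 mismatches out of 16 aligned sites, so the Hamming distance is 5.

5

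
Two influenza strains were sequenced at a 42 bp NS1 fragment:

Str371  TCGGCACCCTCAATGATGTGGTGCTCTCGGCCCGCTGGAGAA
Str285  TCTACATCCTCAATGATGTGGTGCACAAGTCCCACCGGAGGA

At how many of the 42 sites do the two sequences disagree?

10

Differing sites — 3:G/T; 4:G/A; 7:C/T; 25:T/A; 27:T/A; 28:C/A; 30:G/T; 34:G/A; 36:T/C; 41:A/G.
That gives 10 mismatches out of 42 aligned sites, so the Hamming distance is 10.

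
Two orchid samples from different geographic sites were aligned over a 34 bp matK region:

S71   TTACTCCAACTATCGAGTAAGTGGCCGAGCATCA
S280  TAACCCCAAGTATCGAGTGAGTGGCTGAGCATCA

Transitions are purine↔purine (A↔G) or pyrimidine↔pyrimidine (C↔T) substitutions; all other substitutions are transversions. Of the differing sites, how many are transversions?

Mismatches occur at site 2 (T/A, transversion), site 5 (T/C, transition), site 10 (C/G, transversion), site 19 (A/G, transition), site 26 (C/T, transition).
Of the 5 differences, 3 transitions and 2 transversions, so the answer is 2.

2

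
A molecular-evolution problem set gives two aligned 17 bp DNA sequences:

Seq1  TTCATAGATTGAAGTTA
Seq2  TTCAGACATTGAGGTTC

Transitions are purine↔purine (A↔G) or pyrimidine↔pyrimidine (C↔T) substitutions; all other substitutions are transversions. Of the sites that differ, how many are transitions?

Differing sites — 5:T/G (Tv); 7:G/C (Tv); 13:A/G (Ti); 17:A/C (Tv).
Of the 4 differences, 1 transition and 3 transversions, so the answer is 1.

1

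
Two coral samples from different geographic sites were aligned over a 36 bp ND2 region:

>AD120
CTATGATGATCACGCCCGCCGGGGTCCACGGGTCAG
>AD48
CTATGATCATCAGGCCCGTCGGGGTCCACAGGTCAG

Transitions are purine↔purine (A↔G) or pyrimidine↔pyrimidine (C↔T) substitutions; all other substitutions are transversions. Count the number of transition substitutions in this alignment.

Differing sites — 8:G/C (Tv); 13:C/G (Tv); 19:C/T (Ti); 30:G/A (Ti).
Of the 4 differences, 2 transitions and 2 transversions, so the answer is 2.

2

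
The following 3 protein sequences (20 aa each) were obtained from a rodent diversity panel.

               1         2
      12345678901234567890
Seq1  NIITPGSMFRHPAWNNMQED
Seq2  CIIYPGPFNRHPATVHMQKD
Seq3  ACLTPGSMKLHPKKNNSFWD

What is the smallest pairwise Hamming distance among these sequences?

Pairwise Hamming distances:
  Seq1 vs Seq2: 9
  Seq1 vs Seq3: 10
  Seq2 vs Seq3: 15
The smallest is 9, between Seq1 and Seq2.

9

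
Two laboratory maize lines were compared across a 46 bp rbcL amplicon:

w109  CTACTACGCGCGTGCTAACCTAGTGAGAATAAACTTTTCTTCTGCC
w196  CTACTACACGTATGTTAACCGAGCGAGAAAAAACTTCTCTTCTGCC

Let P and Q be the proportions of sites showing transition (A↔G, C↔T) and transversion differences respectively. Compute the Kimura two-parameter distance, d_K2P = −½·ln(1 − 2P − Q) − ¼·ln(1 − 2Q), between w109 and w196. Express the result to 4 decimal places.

0.2042

The sequences differ at positions 8 (G/A, transition), 11 (C/T, transition), 12 (G/A, transition), 15 (C/T, transition), 21 (T/G, transversion), 24 (T/C, transition), 30 (T/A, transversion), 37 (T/C, transition).
Of the 8 differences, 6 transitions and 2 transversions over 46 sites: P = 6/46 = 0.130435, Q = 2/46 = 0.043478.
d = −0.5·ln(0.695652) − 0.25·ln(0.913044) = −0.5·(-0.362906) − 0.25·(-0.090971) = 0.2042.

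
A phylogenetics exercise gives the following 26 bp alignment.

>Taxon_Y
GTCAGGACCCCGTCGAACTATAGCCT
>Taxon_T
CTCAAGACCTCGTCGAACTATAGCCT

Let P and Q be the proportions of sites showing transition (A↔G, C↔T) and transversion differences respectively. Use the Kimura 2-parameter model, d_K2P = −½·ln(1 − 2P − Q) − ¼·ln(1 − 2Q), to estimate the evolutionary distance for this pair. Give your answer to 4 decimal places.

0.1268

Mismatches occur at site 1 (G/C, transversion), site 5 (G/A, transition), site 10 (C/T, transition).
Of the 3 differences, 2 transitions and 1 transversion over 26 sites: P = 2/26 = 0.076923, Q = 1/26 = 0.038462.
d = −0.5·ln(0.807692) − 0.25·ln(0.923076) = −0.5·(-0.213574) − 0.25·(-0.080044) = 0.1268.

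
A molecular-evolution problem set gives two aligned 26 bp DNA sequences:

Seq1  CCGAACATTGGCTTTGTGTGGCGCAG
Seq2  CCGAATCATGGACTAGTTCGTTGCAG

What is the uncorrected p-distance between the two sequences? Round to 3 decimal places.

0.385

Differing sites — 6:C/T; 7:A/C; 8:T/A; 12:C/A; 13:T/C; 15:T/A; 18:G/T; 19:T/C; 21:G/T; 22:C/T.
There are 10 differences over 26 sites, so p = 10/26 = 0.385.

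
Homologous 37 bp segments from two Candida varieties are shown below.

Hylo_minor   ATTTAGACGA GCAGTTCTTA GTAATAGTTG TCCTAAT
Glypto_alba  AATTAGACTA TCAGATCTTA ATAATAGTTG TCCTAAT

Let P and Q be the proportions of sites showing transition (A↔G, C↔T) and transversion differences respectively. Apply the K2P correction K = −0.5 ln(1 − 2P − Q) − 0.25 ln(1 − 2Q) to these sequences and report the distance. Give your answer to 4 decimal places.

Differing sites — 2:T/A (Tv); 9:G/T (Tv); 11:G/T (Tv); 15:T/A (Tv); 21:G/A (Ti).
Of the 5 differences, 1 transition and 4 transversions over 37 sites: P = 1/37 = 0.027027, Q = 4/37 = 0.108108.
d = −0.5·ln(0.837838) − 0.25·ln(0.783784) = −0.5·(-0.176931) − 0.25·(-0.243622) = 0.1494.

0.1494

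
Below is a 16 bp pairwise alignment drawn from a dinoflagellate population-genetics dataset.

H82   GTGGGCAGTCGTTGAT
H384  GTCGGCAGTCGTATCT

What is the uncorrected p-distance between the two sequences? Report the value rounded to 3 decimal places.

0.250

The sequences differ at positions 3 (G/C), 13 (T/A), 14 (G/T), 15 (A/C).
There are 4 differences over 16 sites, so p = 4/16 = 0.250.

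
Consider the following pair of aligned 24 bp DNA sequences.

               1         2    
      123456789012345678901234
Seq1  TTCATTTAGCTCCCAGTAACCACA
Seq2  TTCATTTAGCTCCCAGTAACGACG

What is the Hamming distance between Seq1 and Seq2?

2

The sequences differ at positions 21 (C/G), 24 (A/G).
That gives 2 mismatches out of 24 aligned sites, so the Hamming distance is 2.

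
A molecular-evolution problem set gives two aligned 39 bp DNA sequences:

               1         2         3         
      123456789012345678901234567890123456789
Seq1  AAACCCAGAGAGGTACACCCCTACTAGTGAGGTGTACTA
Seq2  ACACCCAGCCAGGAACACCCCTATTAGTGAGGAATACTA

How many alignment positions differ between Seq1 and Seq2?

Differing sites — 2:A/C; 9:A/C; 10:G/C; 14:T/A; 24:C/T; 33:T/A; 34:G/A.
That gives 7 mismatches out of 39 aligned sites, so the Hamming distance is 7.

7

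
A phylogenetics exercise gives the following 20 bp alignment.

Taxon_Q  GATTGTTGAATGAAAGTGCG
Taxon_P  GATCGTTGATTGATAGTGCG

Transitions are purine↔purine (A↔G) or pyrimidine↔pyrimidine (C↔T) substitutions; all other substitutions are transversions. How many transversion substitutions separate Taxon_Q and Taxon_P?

2

Differing sites — 4:T/C (Ti); 10:A/T (Tv); 14:A/T (Tv).
Of the 3 differences, 1 transition and 2 transversions, so the answer is 2.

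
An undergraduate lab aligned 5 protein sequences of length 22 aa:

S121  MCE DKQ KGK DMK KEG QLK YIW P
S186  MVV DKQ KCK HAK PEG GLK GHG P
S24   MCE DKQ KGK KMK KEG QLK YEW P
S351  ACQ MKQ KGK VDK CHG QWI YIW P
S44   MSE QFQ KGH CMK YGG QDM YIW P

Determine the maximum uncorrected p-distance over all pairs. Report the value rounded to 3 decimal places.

Pairwise Hamming distances:
  S121 vs S186: 10
  S121 vs S24: 2
  S121 vs S351: 9
  S121 vs S44: 9
  S186 vs S24: 10
  S186 vs S351: 15
  S186 vs S44: 16
  S24 vs S351: 10
  S24 vs S44: 10
  S351 vs S44: 12
The largest is 16 mismatches, between S186 and S44; p = 16/22 = 0.727.

0.727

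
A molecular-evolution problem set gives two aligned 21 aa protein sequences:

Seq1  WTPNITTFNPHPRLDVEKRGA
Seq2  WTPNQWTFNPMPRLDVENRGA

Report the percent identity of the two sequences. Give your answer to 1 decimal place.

Differing sites — 5:I/Q; 6:T/W; 11:H/M; 18:K/N.
17 of the 21 sites match, so the percent identity is 17/21 × 100 = 81.0%.

81.0%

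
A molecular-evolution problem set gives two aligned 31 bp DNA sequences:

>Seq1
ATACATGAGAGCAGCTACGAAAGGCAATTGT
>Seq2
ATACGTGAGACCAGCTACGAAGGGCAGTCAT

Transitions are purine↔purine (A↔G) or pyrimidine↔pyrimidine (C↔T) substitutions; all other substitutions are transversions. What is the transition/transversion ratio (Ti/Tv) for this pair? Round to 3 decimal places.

The sequences differ at positions 5 (A/G, transition), 11 (G/C, transversion), 22 (A/G, transition), 27 (A/G, transition), 29 (T/C, transition), 30 (G/A, transition).
Of the 6 differences, 5 transitions and 1 transversion, so Ti/Tv = 5/1 = 5.000.

5.000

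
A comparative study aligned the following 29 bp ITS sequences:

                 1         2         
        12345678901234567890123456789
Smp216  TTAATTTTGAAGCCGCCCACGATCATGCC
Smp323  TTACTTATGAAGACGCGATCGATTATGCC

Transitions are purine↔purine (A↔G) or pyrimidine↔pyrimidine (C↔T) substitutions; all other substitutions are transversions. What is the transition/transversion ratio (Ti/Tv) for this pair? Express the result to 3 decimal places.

Differing sites — 4:A/C (Tv); 7:T/A (Tv); 13:C/A (Tv); 17:C/G (Tv); 18:C/A (Tv); 19:A/T (Tv); 24:C/T (Ti).
Of the 7 differences, 1 transition and 6 transversions, so Ti/Tv = 1/6 = 0.167.

0.167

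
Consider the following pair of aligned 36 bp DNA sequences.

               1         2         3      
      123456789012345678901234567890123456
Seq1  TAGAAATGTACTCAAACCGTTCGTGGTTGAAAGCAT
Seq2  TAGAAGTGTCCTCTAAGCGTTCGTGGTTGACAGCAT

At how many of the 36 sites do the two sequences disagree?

5

Mismatches occur at site 6 (A→G), site 10 (A→C), site 14 (A→T), site 17 (C→G), site 31 (A→C).
That gives 5 mismatches out of 36 aligned sites, so the Hamming distance is 5.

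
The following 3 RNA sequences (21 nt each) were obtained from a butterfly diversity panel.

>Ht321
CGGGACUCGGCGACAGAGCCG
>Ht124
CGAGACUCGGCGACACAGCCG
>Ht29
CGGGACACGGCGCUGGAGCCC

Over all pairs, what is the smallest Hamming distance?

Pairwise Hamming distances:
  Ht321 vs Ht124: 2
  Ht321 vs Ht29: 5
  Ht124 vs Ht29: 7
The smallest is 2, between Ht321 and Ht124.

2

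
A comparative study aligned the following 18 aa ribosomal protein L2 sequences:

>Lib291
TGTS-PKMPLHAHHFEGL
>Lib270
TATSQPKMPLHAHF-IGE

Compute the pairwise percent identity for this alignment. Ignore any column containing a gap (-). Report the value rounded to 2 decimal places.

75.00%

Excluding the 2 gap columns leaves 16 comparable sites.
Differing sites — 2:G/A; 14:H/F; 16:E/I; 18:L/E.
12 of the 16 comparable sites match, so the percent identity is 12/16 × 100 = 75.00%.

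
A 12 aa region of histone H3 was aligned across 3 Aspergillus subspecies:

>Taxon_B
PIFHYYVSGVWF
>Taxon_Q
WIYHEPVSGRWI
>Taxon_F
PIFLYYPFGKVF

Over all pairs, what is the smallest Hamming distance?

Pairwise Hamming distances:
  Taxon_B vs Taxon_Q: 6
  Taxon_B vs Taxon_F: 5
  Taxon_Q vs Taxon_F: 10
The smallest is 5, between Taxon_B and Taxon_F.

5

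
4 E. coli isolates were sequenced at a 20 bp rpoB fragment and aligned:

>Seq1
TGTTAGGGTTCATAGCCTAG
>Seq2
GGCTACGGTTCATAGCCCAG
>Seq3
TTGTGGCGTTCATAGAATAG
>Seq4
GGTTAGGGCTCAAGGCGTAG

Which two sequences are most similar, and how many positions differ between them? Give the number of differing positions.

Pairwise Hamming distances:
  Seq1 vs Seq2: 4
  Seq1 vs Seq3: 6
  Seq1 vs Seq4: 5
  Seq2 vs Seq3: 9
  Seq2 vs Seq4: 7
  Seq3 vs Seq4: 10
The smallest is 4, between Seq1 and Seq2.

4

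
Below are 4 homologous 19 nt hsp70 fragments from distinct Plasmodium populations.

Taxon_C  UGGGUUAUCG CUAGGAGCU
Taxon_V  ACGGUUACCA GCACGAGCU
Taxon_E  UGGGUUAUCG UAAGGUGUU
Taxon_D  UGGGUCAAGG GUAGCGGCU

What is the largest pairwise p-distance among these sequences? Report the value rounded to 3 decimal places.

0.526

Pairwise Hamming distances:
  Taxon_C vs Taxon_V: 7
  Taxon_C vs Taxon_E: 4
  Taxon_C vs Taxon_D: 6
  Taxon_V vs Taxon_E: 9
  Taxon_V vs Taxon_D: 10
  Taxon_E vs Taxon_D: 8
The largest is 10 mismatches, between Taxon_V and Taxon_D; p = 10/19 = 0.526.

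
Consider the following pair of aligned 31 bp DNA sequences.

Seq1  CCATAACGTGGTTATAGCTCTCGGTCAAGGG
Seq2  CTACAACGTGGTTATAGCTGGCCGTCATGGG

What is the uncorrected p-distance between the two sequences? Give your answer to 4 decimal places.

Differing sites — 2:C/T; 4:T/C; 20:C/G; 21:T/G; 23:G/C; 28:A/T.
There are 6 differences over 31 sites, so p = 6/31 = 0.1935.

0.1935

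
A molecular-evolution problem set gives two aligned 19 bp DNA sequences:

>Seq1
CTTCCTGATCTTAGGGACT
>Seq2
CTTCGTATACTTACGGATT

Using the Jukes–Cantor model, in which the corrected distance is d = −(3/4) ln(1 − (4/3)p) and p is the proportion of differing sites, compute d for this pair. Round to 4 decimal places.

The sequences differ at positions 5 (C/G), 7 (G/A), 8 (A/T), 9 (T/A), 14 (G/C), 18 (C/T).
p = 6/19 = 0.315789.
d = −0.75 · ln(1 − (4/3)·0.315789) = −0.75 · ln(0.578948) = −0.75 · (-0.546543) = 0.4099.

0.4099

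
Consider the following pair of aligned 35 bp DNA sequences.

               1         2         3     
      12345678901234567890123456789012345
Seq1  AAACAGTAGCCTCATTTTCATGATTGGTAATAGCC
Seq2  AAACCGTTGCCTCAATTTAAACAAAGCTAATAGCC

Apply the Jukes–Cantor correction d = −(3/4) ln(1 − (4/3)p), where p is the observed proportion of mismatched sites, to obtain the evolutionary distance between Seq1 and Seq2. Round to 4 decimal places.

0.3149

Mismatches occur at site 5 (A↔C), site 8 (A↔T), site 15 (T↔A), site 19 (C↔A), site 21 (T↔A), site 22 (G↔C), site 24 (T↔A), site 25 (T↔A), site 27 (G↔C).
p = 9/35 = 0.257143.
d = −0.75 · ln(1 − (4/3)·0.257143) = −0.75 · ln(0.657143) = −0.75 · (-0.419854) = 0.3149.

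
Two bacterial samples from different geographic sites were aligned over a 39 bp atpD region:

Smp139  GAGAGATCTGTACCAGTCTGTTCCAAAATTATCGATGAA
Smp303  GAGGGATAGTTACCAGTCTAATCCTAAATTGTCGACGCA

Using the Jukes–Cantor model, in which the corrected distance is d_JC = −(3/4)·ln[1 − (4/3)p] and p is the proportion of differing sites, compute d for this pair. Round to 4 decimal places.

0.3138

The sequences differ at positions 4 (A/G), 8 (C/A), 9 (T/G), 10 (G/T), 20 (G/A), 21 (T/A), 25 (A/T), 31 (A/G), 36 (T/C), 38 (A/C).
p = 10/39 = 0.256410.
d = −0.75 · ln(1 − (4/3)·0.256410) = −0.75 · ln(0.658120) = −0.75 · (-0.418368) = 0.3138.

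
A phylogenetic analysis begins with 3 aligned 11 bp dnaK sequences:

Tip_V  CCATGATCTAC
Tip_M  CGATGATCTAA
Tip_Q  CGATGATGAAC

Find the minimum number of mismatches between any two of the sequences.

2

Pairwise Hamming distances:
  Tip_V vs Tip_M: 2
  Tip_V vs Tip_Q: 3
  Tip_M vs Tip_Q: 3
The smallest is 2, between Tip_V and Tip_M.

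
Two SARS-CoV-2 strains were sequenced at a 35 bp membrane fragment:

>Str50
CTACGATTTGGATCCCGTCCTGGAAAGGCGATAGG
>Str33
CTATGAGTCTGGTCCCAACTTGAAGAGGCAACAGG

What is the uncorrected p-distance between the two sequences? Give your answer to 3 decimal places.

0.343

Mismatches occur at site 4 (C/T), site 7 (T/G), site 9 (T/C), site 10 (G/T), site 12 (A/G), site 17 (G/A), site 18 (T/A), site 20 (C/T), site 23 (G/A), site 25 (A/G), site 30 (G/A), site 32 (T/C).
There are 12 differences over 35 sites, so p = 12/35 = 0.343.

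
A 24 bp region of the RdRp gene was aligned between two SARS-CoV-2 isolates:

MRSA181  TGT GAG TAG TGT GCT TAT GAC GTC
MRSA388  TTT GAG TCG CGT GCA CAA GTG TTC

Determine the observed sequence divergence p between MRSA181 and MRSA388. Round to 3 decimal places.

The sequences differ at positions 2 (G/T), 8 (A/C), 10 (T/C), 15 (T/A), 16 (T/C), 18 (T/A), 20 (A/T), 21 (C/G), 22 (G/T).
There are 9 differences over 24 sites, so p = 9/24 = 0.375.

0.375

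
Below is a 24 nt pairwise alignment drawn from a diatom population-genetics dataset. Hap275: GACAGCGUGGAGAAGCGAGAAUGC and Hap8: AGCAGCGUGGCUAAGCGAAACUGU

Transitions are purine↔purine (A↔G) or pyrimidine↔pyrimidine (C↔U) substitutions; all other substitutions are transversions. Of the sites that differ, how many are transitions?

Differing sites — 1:G/A (Ti); 2:A/G (Ti); 11:A/C (Tv); 12:G/U (Tv); 19:G/A (Ti); 21:A/C (Tv); 24:C/U (Ti).
Of the 7 differences, 4 transitions and 3 transversions, so the answer is 4.

4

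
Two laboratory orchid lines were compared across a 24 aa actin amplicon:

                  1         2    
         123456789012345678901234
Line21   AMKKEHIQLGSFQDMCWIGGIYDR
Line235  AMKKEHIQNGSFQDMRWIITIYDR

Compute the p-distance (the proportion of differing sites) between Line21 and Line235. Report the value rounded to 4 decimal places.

Differing sites — 9:L/N; 16:C/R; 19:G/I; 20:G/T.
There are 4 differences over 24 sites, so p = 4/24 = 0.1667.

0.1667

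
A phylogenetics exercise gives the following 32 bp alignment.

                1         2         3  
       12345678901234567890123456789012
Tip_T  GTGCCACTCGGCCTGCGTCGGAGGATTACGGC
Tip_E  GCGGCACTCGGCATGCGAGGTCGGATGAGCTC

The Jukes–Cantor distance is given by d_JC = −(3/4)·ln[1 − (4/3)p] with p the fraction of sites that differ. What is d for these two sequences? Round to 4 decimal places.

Differing sites — 2:T/C; 4:C/G; 13:C/A; 18:T/A; 19:C/G; 21:G/T; 22:A/C; 27:T/G; 29:C/G; 30:G/C; 31:G/T.
p = 11/32 = 0.343750.
d = −0.75 · ln(1 − (4/3)·0.343750) = −0.75 · ln(0.541667) = −0.75 · (-0.613104) = 0.4598.

0.4598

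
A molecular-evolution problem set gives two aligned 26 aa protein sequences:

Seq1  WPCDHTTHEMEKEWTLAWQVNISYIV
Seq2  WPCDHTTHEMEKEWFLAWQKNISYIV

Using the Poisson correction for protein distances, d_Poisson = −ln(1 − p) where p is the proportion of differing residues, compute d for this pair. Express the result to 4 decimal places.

The sequences differ at positions 15 (T/F), 20 (V/K).
p = 2/26 = 0.076923.
d = −ln(1 − 0.076923) = −ln(0.923077) = 0.0800.

0.0800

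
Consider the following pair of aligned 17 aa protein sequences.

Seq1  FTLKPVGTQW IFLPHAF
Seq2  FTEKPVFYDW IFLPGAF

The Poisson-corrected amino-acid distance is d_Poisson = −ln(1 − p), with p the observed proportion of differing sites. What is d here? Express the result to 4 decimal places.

The sequences differ at positions 3 (L/E), 7 (G/F), 8 (T/Y), 9 (Q/D), 15 (H/G).
p = 5/17 = 0.294118.
d = −ln(1 − 0.294118) = −ln(0.705882) = 0.3483.

0.3483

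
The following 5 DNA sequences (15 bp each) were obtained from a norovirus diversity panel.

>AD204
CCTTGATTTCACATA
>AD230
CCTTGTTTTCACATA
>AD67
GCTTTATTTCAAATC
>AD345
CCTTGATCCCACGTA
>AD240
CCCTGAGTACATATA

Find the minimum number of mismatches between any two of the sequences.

Pairwise Hamming distances:
  AD204 vs AD230: 1
  AD204 vs AD67: 4
  AD204 vs AD345: 3
  AD204 vs AD240: 4
  AD230 vs AD67: 5
  AD230 vs AD345: 4
  AD230 vs AD240: 5
  AD67 vs AD345: 7
  AD67 vs AD240: 7
  AD345 vs AD240: 6
The smallest is 1, between AD204 and AD230.

1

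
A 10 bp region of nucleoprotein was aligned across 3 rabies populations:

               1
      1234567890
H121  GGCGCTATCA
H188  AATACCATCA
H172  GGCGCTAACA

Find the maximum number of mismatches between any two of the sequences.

6

Pairwise Hamming distances:
  H121 vs H188: 5
  H121 vs H172: 1
  H188 vs H172: 6
The largest is 6, between H188 and H172.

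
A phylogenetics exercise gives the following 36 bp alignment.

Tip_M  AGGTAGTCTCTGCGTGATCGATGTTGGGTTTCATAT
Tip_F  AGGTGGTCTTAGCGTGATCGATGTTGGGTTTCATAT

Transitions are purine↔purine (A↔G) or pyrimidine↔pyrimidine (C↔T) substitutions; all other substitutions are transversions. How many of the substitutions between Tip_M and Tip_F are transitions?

2

Mismatches occur at site 5 (A→G, transition), site 10 (C→T, transition), site 11 (T→A, transversion).
Of the 3 differences, 2 transitions and 1 transversion, so the answer is 2.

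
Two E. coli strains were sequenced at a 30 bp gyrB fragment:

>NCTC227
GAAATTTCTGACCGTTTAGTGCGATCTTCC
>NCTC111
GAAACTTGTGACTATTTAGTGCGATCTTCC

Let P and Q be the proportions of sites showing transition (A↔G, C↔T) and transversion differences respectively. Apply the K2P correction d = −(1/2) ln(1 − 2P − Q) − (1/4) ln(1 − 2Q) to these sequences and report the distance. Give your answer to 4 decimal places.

Differing sites — 5:T/C (Ti); 8:C/G (Tv); 13:C/T (Ti); 14:G/A (Ti).
Of the 4 differences, 3 transitions and 1 transversion over 30 sites: P = 3/30 = 0.100000, Q = 1/30 = 0.033333.
d = −0.5·ln(0.766667) − 0.25·ln(0.933334) = −0.5·(-0.265703) − 0.25·(-0.068992) = 0.1501.

0.1501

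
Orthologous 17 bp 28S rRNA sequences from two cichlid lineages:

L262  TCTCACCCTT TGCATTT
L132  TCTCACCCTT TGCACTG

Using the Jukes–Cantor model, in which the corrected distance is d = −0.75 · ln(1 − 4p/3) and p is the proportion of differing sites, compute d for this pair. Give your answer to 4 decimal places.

Mismatches occur at site 15 (T/C), site 17 (T/G).
p = 2/17 = 0.117647.
d = −0.75 · ln(1 − (4/3)·0.117647) = −0.75 · ln(0.843137) = −0.75 · (-0.170626) = 0.1280.

0.1280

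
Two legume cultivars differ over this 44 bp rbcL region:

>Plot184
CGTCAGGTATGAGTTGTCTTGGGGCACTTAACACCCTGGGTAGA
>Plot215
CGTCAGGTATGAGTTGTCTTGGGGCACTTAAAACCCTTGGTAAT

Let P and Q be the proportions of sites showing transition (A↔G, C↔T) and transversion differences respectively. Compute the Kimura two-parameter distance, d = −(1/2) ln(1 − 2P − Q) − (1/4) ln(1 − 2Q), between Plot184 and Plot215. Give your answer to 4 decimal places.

Differing sites — 32:C/A (Tv); 38:G/T (Tv); 43:G/A (Ti); 44:A/T (Tv).
Of the 4 differences, 1 transition and 3 transversions over 44 sites: P = 1/44 = 0.022727, Q = 3/44 = 0.068182.
d = −0.5·ln(0.886364) − 0.25·ln(0.863636) = −0.5·(-0.120628) − 0.25·(-0.146604) = 0.0970.

0.0970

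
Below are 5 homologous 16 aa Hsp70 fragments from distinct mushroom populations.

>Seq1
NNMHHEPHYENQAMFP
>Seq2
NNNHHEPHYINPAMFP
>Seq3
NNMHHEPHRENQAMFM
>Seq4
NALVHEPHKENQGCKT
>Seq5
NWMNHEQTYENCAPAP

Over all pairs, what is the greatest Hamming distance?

11

Pairwise Hamming distances:
  Seq1 vs Seq2: 3
  Seq1 vs Seq3: 2
  Seq1 vs Seq4: 8
  Seq1 vs Seq5: 7
  Seq2 vs Seq3: 5
  Seq2 vs Seq4: 10
  Seq2 vs Seq5: 9
  Seq3 vs Seq4: 8
  Seq3 vs Seq5: 9
  Seq4 vs Seq5: 11
The largest is 11, between Seq4 and Seq5.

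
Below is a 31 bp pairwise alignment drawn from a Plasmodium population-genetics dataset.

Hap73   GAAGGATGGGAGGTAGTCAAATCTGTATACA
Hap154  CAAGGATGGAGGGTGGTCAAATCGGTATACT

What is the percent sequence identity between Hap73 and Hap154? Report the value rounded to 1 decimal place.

80.6%

The sequences differ at positions 1 (G/C), 10 (G/A), 11 (A/G), 15 (A/G), 24 (T/G), 31 (A/T).
25 of the 31 sites match, so the percent identity is 25/31 × 100 = 80.6%.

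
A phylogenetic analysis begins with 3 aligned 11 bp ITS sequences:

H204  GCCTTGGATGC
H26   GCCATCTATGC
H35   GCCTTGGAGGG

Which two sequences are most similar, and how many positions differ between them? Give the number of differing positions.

2

Pairwise Hamming distances:
  H204 vs H26: 3
  H204 vs H35: 2
  H26 vs H35: 5
The smallest is 2, between H204 and H35.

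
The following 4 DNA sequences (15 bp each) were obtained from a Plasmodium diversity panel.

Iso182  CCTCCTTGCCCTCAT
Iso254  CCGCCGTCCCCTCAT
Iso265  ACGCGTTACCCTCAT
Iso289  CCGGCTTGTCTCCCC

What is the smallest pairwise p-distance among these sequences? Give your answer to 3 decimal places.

0.200

Pairwise Hamming distances:
  Iso182 vs Iso254: 3
  Iso182 vs Iso265: 4
  Iso182 vs Iso289: 7
  Iso254 vs Iso265: 4
  Iso254 vs Iso289: 8
  Iso265 vs Iso289: 9
The smallest is 3 mismatches, between Iso182 and Iso254; p = 3/15 = 0.200.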